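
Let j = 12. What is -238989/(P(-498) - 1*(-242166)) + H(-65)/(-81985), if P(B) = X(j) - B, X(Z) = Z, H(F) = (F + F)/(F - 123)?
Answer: -61393533715/62340147828 ≈ -0.98482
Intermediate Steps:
H(F) = 2*F/(-123 + F) (H(F) = (2*F)/(-123 + F) = 2*F/(-123 + F))
P(B) = 12 - B
-238989/(P(-498) - 1*(-242166)) + H(-65)/(-81985) = -238989/((12 - 1*(-498)) - 1*(-242166)) + (2*(-65)/(-123 - 65))/(-81985) = -238989/((12 + 498) + 242166) + (2*(-65)/(-188))*(-1/81985) = -238989/(510 + 242166) + (2*(-65)*(-1/188))*(-1/81985) = -238989/242676 + (65/94)*(-1/81985) = -238989*1/242676 - 13/1541318 = -79663/80892 - 13/1541318 = -61393533715/62340147828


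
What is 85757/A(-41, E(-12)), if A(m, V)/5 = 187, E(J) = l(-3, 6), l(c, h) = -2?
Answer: 85757/935 ≈ 91.719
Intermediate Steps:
E(J) = -2
A(m, V) = 935 (A(m, V) = 5*187 = 935)
85757/A(-41, E(-12)) = 85757/935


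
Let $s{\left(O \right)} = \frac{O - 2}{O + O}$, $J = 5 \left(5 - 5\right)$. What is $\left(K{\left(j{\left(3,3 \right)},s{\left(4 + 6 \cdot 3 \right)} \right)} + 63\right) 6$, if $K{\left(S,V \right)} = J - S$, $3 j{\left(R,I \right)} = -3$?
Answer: $384$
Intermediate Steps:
$J = 0$ ($J = 5 \cdot 0 = 0$)
$j{\left(R,I \right)} = -1$ ($j{\left(R,I \right)} = \frac{1}{3} \left(-3\right) = -1$)
$s{\left(O \right)} = \frac{-2 + O}{2 O}$
$K{\left(S,V \right)} = - S$ ($K{\left(S,V \right)} = 0 - S = - S$)
$\left(K{\left(j{\left(3,3 \right)},s{\left(4 + 6 \cdot 3 \right)} \right)} + 63\right) 6 = \left(\left(-1\right) \left(-1\right) + 63\right) 6 = \left(1 + 63\right) 6 = 64 \cdot 6 = 384$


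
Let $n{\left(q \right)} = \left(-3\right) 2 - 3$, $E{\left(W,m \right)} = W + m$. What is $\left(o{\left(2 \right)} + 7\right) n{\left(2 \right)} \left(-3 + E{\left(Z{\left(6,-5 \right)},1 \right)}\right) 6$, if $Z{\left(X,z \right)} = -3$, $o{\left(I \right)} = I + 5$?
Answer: $3780$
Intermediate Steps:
$o{\left(I \right)} = 5 + I$
$n{\left(q \right)} = -9$ ($n{\left(q \right)} = -6 - 3 = -9$)
$\left(o{\left(2 \right)} + 7\right) n{\left(2 \right)} \left(-3 + E{\left(Z{\left(6,-5 \right)},1 \right)}\right) 6 = \left(\left(5 + 2\right) + 7\right) \left(-9\right) \left(-3 + \left(-3 + 1\right)\right) 6 = \left(7 + 7\right) \left(-9\right) \left(-3 - 2\right) 6 = 14 \left(-9\right) \left(\left(-5\right) 6\right) = \left(-126\right) \left(-30\right) = 3780$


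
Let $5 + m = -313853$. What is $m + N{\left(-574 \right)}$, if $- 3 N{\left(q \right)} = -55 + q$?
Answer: $- \frac{940945}{3} \approx -3.1365 \cdot 10^{5}$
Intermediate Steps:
$N{\left(q \right)} = \frac{55}{3} - \frac{q}{3}$ ($N{\left(q \right)} = - \frac{-55 + q}{3} = \frac{55}{3} - \frac{q}{3}$)
$m = -313858$ ($m = -5 - 313853 = -313858$)
$m + N{\left(-574 \right)} = -313858 + \left(\frac{55}{3} - - \frac{574}{3}\right) = -313858 + \left(\frac{55}{3} + \frac{574}{3}\right) = -313858 + \frac{629}{3} = - \frac{940945}{3}$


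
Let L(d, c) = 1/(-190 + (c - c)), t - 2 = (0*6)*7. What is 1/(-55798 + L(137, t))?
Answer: -190/10601621 ≈ -1.7922e-5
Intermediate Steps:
t = 2 (t = 2 + (0*6)*7 = 2 + 0*7 = 2 + 0 = 2)
L(d, c) = -1/190 (L(d, c) = 1/(-190 + 0) = 1/(-190) = -1/190)
1/(-55798 + L(137, t)) = 1/(-55798 - 1/190) = 1/(-10601621/190) = -190/10601621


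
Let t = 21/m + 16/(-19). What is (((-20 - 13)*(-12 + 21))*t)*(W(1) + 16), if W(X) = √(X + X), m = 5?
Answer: -1515888/95 - 94743*√2/95 ≈ -17367.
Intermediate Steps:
t = 319/95 (t = 21/5 + 16/(-19) = 21*(⅕) + 16*(-1/19) = 21/5 - 16/19 = 319/95 ≈ 3.3579)
W(X) = √2*√X (W(X) = √(2*X) = √2*√X)
(((-20 - 13)*(-12 + 21))*t)*(W(1) + 16) = (((-20 - 13)*(-12 + 21))*(319/95))*(√2*√1 + 16) = (-33*9*(319/95))*(√2*1 + 16) = (-297*319/95)*(√2 + 16) = -94743*(16 + √2)/95 = -1515888/95 - 94743*√2/95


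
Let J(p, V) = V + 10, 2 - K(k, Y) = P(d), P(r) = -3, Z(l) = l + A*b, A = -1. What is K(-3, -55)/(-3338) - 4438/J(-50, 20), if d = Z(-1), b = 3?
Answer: -7407097/50070 ≈ -147.93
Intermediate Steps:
Z(l) = -3 + l (Z(l) = l - 1*3 = l - 3 = -3 + l)
d = -4 (d = -3 - 1 = -4)
K(k, Y) = 5 (K(k, Y) = 2 - 1*(-3) = 2 + 3 = 5)
J(p, V) = 10 + V
K(-3, -55)/(-3338) - 4438/J(-50, 20) = 5/(-3338) - 4438/(10 + 20) = 5*(-1/3338) - 4438/30 = -5/3338 - 4438*1/30 = -5/3338 - 2219/15 = -7407097/50070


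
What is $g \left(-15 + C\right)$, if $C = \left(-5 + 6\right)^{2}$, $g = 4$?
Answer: $-56$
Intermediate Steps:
$C = 1$ ($C = 1^{2} = 1$)
$g \left(-15 + C\right) = 4 \left(-15 + 1\right) = 4 \left(-14\right) = -56$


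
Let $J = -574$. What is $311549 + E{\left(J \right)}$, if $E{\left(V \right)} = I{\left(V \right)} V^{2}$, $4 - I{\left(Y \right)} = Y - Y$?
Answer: $1629453$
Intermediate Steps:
$I{\left(Y \right)} = 4$ ($I{\left(Y \right)} = 4 - \left(Y - Y\right) = 4 - 0 = 4 + 0 = 4$)
$E{\left(V \right)} = 4 V^{2}$
$311549 + E{\left(J \right)} = 311549 + 4 \left(-574\right)^{2} = 311549 + 4 \cdot 329476 = 311549 + 1317904 = 1629453$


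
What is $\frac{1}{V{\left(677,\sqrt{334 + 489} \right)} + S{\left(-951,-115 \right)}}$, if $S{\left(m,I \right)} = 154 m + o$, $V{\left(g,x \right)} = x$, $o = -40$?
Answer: $- \frac{178}{26075931} - \frac{\sqrt{823}}{21460491213} \approx -6.8276 \cdot 10^{-6}$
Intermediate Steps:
$S{\left(m,I \right)} = -40 + 154 m$ ($S{\left(m,I \right)} = 154 m - 40 = -40 + 154 m$)
$\frac{1}{V{\left(677,\sqrt{334 + 489} \right)} + S{\left(-951,-115 \right)}} = \frac{1}{\sqrt{334 + 489} + \left(-40 + 154 \left(-951\right)\right)} = \frac{1}{\sqrt{823} - 146494} = \frac{1}{-146494 + \sqrt{823}}$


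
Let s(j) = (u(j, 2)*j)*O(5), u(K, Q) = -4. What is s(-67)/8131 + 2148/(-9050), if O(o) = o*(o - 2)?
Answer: 9457806/36792775 ≈ 0.25706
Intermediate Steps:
O(o) = o*(-2 + o)
s(j) = -60*j (s(j) = (-4*j)*(5*(-2 + 5)) = (-4*j)*(5*3) = -4*j*15 = -60*j)
s(-67)/8131 + 2148/(-9050) = -60*(-67)/8131 + 2148/(-9050) = 4020*(1/8131) + 2148*(-1/9050) = 4020/8131 - 1074/4525 = 9457806/36792775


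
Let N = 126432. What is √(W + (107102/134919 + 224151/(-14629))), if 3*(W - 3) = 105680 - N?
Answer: I*√2999127312703907932038/657910017 ≈ 83.24*I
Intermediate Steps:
W = -20743/3 (W = 3 + (105680 - 1*126432)/3 = 3 + (105680 - 126432)/3 = 3 + (⅓)*(-20752) = 3 - 20752/3 = -20743/3 ≈ -6914.3)
√(W + (107102/134919 + 224151/(-14629))) = √(-20743/3 + (107102/134919 + 224151/(-14629))) = √(-20743/3 + (107102*(1/134919) + 224151*(-1/14629))) = √(-20743/3 + (107102/134919 - 224151/14629)) = √(-20743/3 - 28675433611/1973730051) = √(-13675702916242/1973730051) = I*√2999127312703907932038/657910017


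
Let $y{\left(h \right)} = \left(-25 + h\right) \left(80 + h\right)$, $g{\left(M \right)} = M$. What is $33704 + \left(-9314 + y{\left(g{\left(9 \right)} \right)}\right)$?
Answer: $22966$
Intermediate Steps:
$33704 + \left(-9314 + y{\left(g{\left(9 \right)} \right)}\right) = 33704 + \left(-9314 + \left(-2000 + 9^{2} + 55 \cdot 9\right)\right) = 33704 + \left(-9314 + \left(-2000 + 81 + 495\right)\right) = 33704 - 10738 = 22966$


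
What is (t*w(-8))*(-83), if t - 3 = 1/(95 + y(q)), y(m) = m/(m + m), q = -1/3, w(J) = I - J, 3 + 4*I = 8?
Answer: -1765825/764 ≈ -2311.3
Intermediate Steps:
I = 5/4 (I = -3/4 + (1/4)*8 = -3/4 + 2 = 5/4 ≈ 1.2500)
w(J) = 5/4 - J
q = -1/3 (q = -1*1/3 = -1/3 ≈ -0.33333)
y(m) = 1/2 (y(m) = m/((2*m)) = m*(1/(2*m)) = 1/2)
t = 575/191 (t = 3 + 1/(95 + 1/2) = 3 + 1/(191/2) = 3 + 2/191 = 575/191 ≈ 3.0105)
(t*w(-8))*(-83) = (575*(5/4 - 1*(-8))/191)*(-83) = (575*(5/4 + 8)/191)*(-83) = ((575/191)*(37/4))*(-83) = (21275/764)*(-83) = -1765825/764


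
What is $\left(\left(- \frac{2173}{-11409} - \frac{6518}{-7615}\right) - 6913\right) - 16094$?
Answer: $- \frac{1998746550488}{86879535} \approx -23006.0$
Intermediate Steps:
$\left(\left(- \frac{2173}{-11409} - \frac{6518}{-7615}\right) - 6913\right) - 16094 = \left(\left(\left(-2173\right) \left(- \frac{1}{11409}\right) - - \frac{6518}{7615}\right) - 6913\right) - 16094 = \left(\left(\frac{2173}{11409} + \frac{6518}{7615}\right) - 6913\right) - 16094 = \left(\frac{90911257}{86879535} - 6913\right) - 16094 = - \frac{600507314198}{86879535} - 16094 = - \frac{1998746550488}{86879535}$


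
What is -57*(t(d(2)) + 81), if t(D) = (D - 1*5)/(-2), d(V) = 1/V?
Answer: -18981/4 ≈ -4745.3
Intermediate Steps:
t(D) = 5/2 - D/2 (t(D) = (D - 5)*(-½) = (-5 + D)*(-½) = 5/2 - D/2)
-57*(t(d(2)) + 81) = -57*((5/2 - ½/2) + 81) = -57*((5/2 - ½*½) + 81) = -57*((5/2 - ¼) + 81) = -57*(9/4 + 81) = -57*333/4 = -18981/4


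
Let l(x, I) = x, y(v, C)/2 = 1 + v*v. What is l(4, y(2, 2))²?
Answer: 16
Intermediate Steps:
y(v, C) = 2 + 2*v² (y(v, C) = 2*(1 + v*v) = 2*(1 + v²) = 2 + 2*v²)
l(4, y(2, 2))² = 4² = 16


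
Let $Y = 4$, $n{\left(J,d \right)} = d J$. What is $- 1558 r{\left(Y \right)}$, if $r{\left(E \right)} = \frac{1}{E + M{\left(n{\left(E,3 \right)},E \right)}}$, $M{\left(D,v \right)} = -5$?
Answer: $1558$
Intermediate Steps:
$n{\left(J,d \right)} = J d$
$r{\left(E \right)} = \frac{1}{-5 + E}$ ($r{\left(E \right)} = \frac{1}{E - 5} = \frac{1}{-5 + E}$)
$- 1558 r{\left(Y \right)} = - \frac{1558}{-5 + 4} = - \frac{1558}{-1} = \left(-1558\right) \left(-1\right) = 1558$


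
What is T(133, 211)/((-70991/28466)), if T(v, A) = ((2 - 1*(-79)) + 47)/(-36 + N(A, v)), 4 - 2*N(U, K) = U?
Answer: 7287296/19806489 ≈ 0.36792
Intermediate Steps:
N(U, K) = 2 - U/2
T(v, A) = 128/(-34 - A/2) (T(v, A) = ((2 - 1*(-79)) + 47)/(-36 + (2 - A/2)) = ((2 + 79) + 47)/(-34 - A/2) = (81 + 47)/(-34 - A/2) = 128/(-34 - A/2))
T(133, 211)/((-70991/28466)) = (-256/(68 + 211))/((-70991/28466)) = (-256/279)/((-70991*1/28466)) = (-256*1/279)/(-70991/28466) = -256/279*(-28466/70991) = 7287296/19806489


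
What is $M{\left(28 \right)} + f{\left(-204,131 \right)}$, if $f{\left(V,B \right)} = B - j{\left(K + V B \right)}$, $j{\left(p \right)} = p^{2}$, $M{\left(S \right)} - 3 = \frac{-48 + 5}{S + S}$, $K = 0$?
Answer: $- \frac{39993634395}{56} \approx -7.1417 \cdot 10^{8}$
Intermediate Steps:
$M{\left(S \right)} = 3 - \frac{43}{2 S}$ ($M{\left(S \right)} = 3 + \frac{-48 + 5}{S + S} = 3 - \frac{43}{2 S}$)
$f{\left(V,B \right)} = B - B^{2} V^{2}$ ($f{\left(V,B \right)} = B - \left(0 + V B\right)^{2} = B - \left(0 + B V\right)^{2} = B - \left(B V\right)^{2} = B - B^{2} V^{2}$)
$M{\left(28 \right)} + f{\left(-204,131 \right)} = \left(3 - \frac{43}{2 \cdot 28}\right) + 131 \left(1 - 131 \left(-204\right)^{2}\right) = \left(3 - \frac{43}{56}\right) + 131 \left(1 - 131 \cdot 41616\right) = \left(3 - \frac{43}{56}\right) + 131 \left(1 - 5451696\right) = \frac{125}{56} + 131 \left(-5451695\right) = \frac{125}{56} - 714172045 = - \frac{39993634395}{56}$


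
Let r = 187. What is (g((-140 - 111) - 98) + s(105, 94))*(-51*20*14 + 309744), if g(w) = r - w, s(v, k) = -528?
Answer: 2363712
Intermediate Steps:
g(w) = 187 - w
(g((-140 - 111) - 98) + s(105, 94))*(-51*20*14 + 309744) = ((187 - ((-140 - 111) - 98)) - 528)*(-51*20*14 + 309744) = ((187 - (-251 - 98)) - 528)*(-1020*14 + 309744) = ((187 - 1*(-349)) - 528)*(-14280 + 309744) = ((187 + 349) - 528)*295464 = (536 - 528)*295464 = 8*295464 = 2363712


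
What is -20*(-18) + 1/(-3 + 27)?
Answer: 8641/24 ≈ 360.04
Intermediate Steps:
-20*(-18) + 1/(-3 + 27) = 360 + 1/24 = 8641/24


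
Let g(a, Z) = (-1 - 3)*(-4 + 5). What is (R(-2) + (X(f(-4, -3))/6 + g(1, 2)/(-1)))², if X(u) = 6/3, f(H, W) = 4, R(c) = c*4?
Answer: 121/9 ≈ 13.444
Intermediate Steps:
g(a, Z) = -4 (g(a, Z) = -4*1 = -4)
R(c) = 4*c
X(u) = 2 (X(u) = 6*(⅓) = 2)
(R(-2) + (X(f(-4, -3))/6 + g(1, 2)/(-1)))² = (4*(-2) + (2/6 - 4/(-1)))² = (-8 + (2*(⅙) - 4*(-1)))² = (-8 + (⅓ + 4))² = (-8 + 13/3)² = (-11/3)² = 121/9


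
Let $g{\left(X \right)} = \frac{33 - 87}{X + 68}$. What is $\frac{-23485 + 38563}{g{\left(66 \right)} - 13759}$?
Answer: $- \frac{505113}{460940} \approx -1.0958$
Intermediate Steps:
$g{\left(X \right)} = - \frac{54}{68 + X}$
$\frac{-23485 + 38563}{g{\left(66 \right)} - 13759} = \frac{-23485 + 38563}{- \frac{54}{68 + 66} - 13759} = \frac{15078}{- \frac{54}{134} - 13759} = \frac{15078}{\left(-54\right) \frac{1}{134} - 13759} = \frac{15078}{- \frac{27}{67} - 13759} = \frac{15078}{- \frac{921880}{67}} = 15078 \left(- \frac{67}{921880}\right) = - \frac{505113}{460940}$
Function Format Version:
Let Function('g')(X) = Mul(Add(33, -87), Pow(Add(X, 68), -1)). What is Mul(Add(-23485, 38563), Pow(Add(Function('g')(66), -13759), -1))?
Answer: Rational(-505113, 460940) ≈ -1.0958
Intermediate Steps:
Function('g')(X) = Mul(-54, Pow(Add(68, X), -1))
Mul(Add(-23485, 38563), Pow(Add(Function('g')(66), -13759), -1)) = Mul(Add(-23485, 38563), Pow(Add(Mul(-54, Pow(Add(68, 66), -1)), -13759), -1)) = Mul(15078, Pow(Add(Mul(-54, Pow(134, -1)), -13759), -1)) = Mul(15078, Pow(Add(Mul(-54, Rational(1, 134)), -13759), -1)) = Mul(15078, Pow(Add(Rational(-27, 67), -13759), -1)) = Mul(15078, Pow(Rational(-921880, 67), -1)) = Mul(15078, Rational(-67, 921880)) = Rational(-505113, 460940)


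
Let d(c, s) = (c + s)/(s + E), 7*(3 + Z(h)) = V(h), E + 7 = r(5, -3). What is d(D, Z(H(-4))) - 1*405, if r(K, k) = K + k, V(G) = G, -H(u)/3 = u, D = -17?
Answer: -4423/11 ≈ -402.09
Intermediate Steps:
H(u) = -3*u
E = -5 (E = -7 + (5 - 3) = -7 + 2 = -5)
Z(h) = -3 + h/7
d(c, s) = (c + s)/(-5 + s) (d(c, s) = (c + s)/(s - 5) = (c + s)/(-5 + s))
d(D, Z(H(-4))) - 1*405 = (-17 + (-3 + (-3*(-4))/7))/(-5 + (-3 + (-3*(-4))/7)) - 1*405 = (-17 + (-3 + (⅐)*12))/(-5 + (-3 + (⅐)*12)) - 405 = (-17 + (-3 + 12/7))/(-5 + (-3 + 12/7)) - 405 = (-17 - 9/7)/(-5 - 9/7) - 405 = -128/7/(-44/7) - 405 = -7/44*(-128/7) - 405 = 32/11 - 405 = -4423/11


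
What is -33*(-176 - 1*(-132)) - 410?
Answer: 1042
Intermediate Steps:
-33*(-176 - 1*(-132)) - 410 = -33*(-176 + 132) - 410 = -33*(-44) - 410 = 1452 - 410 = 1042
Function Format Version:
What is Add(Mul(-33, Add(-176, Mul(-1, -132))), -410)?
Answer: 1042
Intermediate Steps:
Add(Mul(-33, Add(-176, Mul(-1, -132))), -410) = Add(Mul(-33, Add(-176, 132)), -410) = Add(Mul(-33, -44), -410) = Add(1452, -410) = 1042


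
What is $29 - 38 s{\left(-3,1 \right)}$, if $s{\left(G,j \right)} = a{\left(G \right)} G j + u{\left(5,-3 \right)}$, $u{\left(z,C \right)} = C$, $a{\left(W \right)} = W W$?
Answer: $1169$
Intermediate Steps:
$a{\left(W \right)} = W^{2}$
$s{\left(G,j \right)} = -3 + j G^{3}$ ($s{\left(G,j \right)} = G^{2} G j - 3 = G^{3} j - 3 = j G^{3} - 3 = -3 + j G^{3}$)
$29 - 38 s{\left(-3,1 \right)} = 29 - 38 \left(-3 + 1 \left(-3\right)^{3}\right) = 29 - 38 \left(-3 + 1 \left(-27\right)\right) = 29 - 38 \left(-3 - 27\right) = 29 - -1140 = 29 + 1140 = 1169$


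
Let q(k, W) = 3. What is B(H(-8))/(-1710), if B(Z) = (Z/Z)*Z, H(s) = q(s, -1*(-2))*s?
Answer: 4/285 ≈ 0.014035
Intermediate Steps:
H(s) = 3*s
B(Z) = Z (B(Z) = 1*Z = Z)
B(H(-8))/(-1710) = (3*(-8))/(-1710) = -24*(-1/1710) = 4/285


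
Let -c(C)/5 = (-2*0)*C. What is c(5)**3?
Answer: 0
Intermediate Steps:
c(C) = 0 (c(C) = -5*(-2*0)*C = -0*C = -5*0 = 0)
c(5)**3 = 0**3 = 0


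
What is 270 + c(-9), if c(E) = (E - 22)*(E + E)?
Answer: 828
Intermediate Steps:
c(E) = 2*E*(-22 + E) (c(E) = (-22 + E)*(2*E) = 2*E*(-22 + E))
270 + c(-9) = 270 + 2*(-9)*(-22 - 9) = 270 + 2*(-9)*(-31) = 270 + 558 = 828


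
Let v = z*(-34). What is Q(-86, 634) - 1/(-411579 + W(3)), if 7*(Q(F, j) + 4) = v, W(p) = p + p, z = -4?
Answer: 44449891/2881011 ≈ 15.429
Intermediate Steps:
W(p) = 2*p
v = 136 (v = -4*(-34) = 136)
Q(F, j) = 108/7 (Q(F, j) = -4 + (⅐)*136 = -4 + 136/7 = 108/7)
Q(-86, 634) - 1/(-411579 + W(3)) = 108/7 - 1/(-411579 + 2*3) = 108/7 - 1/(-411579 + 6) = 108/7 - 1/(-411573) = 108/7 - 1*(-1/411573) = 108/7 + 1/411573 = 44449891/2881011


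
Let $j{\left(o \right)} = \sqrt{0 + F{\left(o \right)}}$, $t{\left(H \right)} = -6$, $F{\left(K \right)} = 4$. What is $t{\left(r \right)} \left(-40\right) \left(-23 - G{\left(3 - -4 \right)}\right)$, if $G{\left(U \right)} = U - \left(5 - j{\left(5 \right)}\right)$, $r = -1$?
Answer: $-6480$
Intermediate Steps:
$j{\left(o \right)} = 2$ ($j{\left(o \right)} = \sqrt{0 + 4} = \sqrt{4} = 2$)
$G{\left(U \right)} = -3 + U$ ($G{\left(U \right)} = U - \left(5 - 2\right) = U - 3 = -3 + U$)
$t{\left(r \right)} \left(-40\right) \left(-23 - G{\left(3 - -4 \right)}\right) = \left(-6\right) \left(-40\right) \left(-23 - \left(-3 + \left(3 - -4\right)\right)\right) = 240 \left(-23 - \left(-3 + \left(3 + 4\right)\right)\right) = 240 \left(-23 - \left(-3 + 7\right)\right) = 240 \left(-23 - 4\right) = 240 \left(-27\right) = -6480$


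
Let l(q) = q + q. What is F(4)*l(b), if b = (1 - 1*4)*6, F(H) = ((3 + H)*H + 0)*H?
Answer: -4032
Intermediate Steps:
F(H) = H**2*(3 + H) (F(H) = (H*(3 + H) + 0)*H = (H*(3 + H))*H = H**2*(3 + H))
b = -18 (b = (1 - 4)*6 = -3*6 = -18)
l(q) = 2*q
F(4)*l(b) = (4**2*(3 + 4))*(2*(-18)) = (16*7)*(-36) = 112*(-36) = -4032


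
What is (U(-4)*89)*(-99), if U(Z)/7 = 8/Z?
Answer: 123354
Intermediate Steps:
U(Z) = 56/Z (U(Z) = 7*(8/Z) = 56/Z)
(U(-4)*89)*(-99) = ((56/(-4))*89)*(-99) = ((56*(-¼))*89)*(-99) = -14*89*(-99) = -1246*(-99) = 123354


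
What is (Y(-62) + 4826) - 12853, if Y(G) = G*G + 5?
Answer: -4178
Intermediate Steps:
Y(G) = 5 + G² (Y(G) = G² + 5 = 5 + G²)
(Y(-62) + 4826) - 12853 = ((5 + (-62)²) + 4826) - 12853 = ((5 + 3844) + 4826) - 12853 = (3849 + 4826) - 12853 = 8675 - 12853 = -4178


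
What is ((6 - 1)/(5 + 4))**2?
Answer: 25/81 ≈ 0.30864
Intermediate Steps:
((6 - 1)/(5 + 4))**2 = (5/9)**2 = 25/81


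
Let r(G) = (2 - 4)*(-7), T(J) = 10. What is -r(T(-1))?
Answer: -14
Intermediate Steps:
r(G) = 14 (r(G) = -2*(-7) = 14)
-r(T(-1)) = -1*14 = -14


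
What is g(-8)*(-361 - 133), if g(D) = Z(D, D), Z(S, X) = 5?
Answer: -2470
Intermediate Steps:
g(D) = 5
g(-8)*(-361 - 133) = 5*(-361 - 133) = 5*(-494) = -2470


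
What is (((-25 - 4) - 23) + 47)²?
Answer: 25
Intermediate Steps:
(((-25 - 4) - 23) + 47)² = ((-29 - 23) + 47)² = (-52 + 47)² = (-5)² = 25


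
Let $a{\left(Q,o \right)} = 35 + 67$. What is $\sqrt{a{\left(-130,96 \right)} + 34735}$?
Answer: $\sqrt{34837} \approx 186.65$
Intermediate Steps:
$a{\left(Q,o \right)} = 102$
$\sqrt{a{\left(-130,96 \right)} + 34735} = \sqrt{102 + 34735} = \sqrt{34837}$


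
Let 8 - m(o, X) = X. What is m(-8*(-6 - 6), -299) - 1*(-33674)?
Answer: 33981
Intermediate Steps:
m(o, X) = 8 - X
m(-8*(-6 - 6), -299) - 1*(-33674) = (8 - 1*(-299)) - 1*(-33674) = (8 + 299) + 33674 = 307 + 33674 = 33981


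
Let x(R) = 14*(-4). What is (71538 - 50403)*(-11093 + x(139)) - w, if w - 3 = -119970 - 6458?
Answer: -235507690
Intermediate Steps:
x(R) = -56
w = -126425 (w = 3 + (-119970 - 6458) = 3 - 126428 = -126425)
(71538 - 50403)*(-11093 + x(139)) - w = (71538 - 50403)*(-11093 - 56) - 1*(-126425) = 21135*(-11149) + 126425 = -235634115 + 126425 = -235507690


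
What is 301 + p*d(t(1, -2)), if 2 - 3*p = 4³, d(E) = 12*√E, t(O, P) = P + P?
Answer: 301 - 496*I ≈ 301.0 - 496.0*I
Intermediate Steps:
t(O, P) = 2*P
p = -62/3 (p = ⅔ - ⅓*4³ = ⅔ - ⅓*64 = ⅔ - 64/3 = -62/3 ≈ -20.667)
301 + p*d(t(1, -2)) = 301 - 248*√(2*(-2)) = 301 - 248*√(-4) = 301 - 248*2*I = 301 - 496*I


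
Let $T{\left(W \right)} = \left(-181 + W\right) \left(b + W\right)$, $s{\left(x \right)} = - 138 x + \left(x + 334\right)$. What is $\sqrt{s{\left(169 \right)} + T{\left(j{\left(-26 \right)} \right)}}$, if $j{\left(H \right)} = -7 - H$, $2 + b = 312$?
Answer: $i \sqrt{76117} \approx 275.89 i$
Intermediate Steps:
$b = 310$ ($b = -2 + 312 = 310$)
$s{\left(x \right)} = 334 - 137 x$ ($s{\left(x \right)} = - 138 x + \left(334 + x\right) = 334 - 137 x$)
$T{\left(W \right)} = \left(-181 + W\right) \left(310 + W\right)$
$\sqrt{s{\left(169 \right)} + T{\left(j{\left(-26 \right)} \right)}} = \sqrt{\left(334 - 23153\right) + \left(-56110 + \left(-7 - -26\right)^{2} + 129 \left(-7 - -26\right)\right)} = \sqrt{\left(334 - 23153\right) + \left(-56110 + \left(-7 + 26\right)^{2} + 129 \left(-7 + 26\right)\right)} = \sqrt{-22819 + \left(-56110 + 19^{2} + 129 \cdot 19\right)} = \sqrt{-22819 + \left(-56110 + 361 + 2451\right)} = \sqrt{-22819 - 53298} = \sqrt{-76117} = i \sqrt{76117}$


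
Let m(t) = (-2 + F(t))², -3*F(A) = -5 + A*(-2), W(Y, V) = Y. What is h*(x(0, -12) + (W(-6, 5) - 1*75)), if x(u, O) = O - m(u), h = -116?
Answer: 97208/9 ≈ 10801.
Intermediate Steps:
F(A) = 5/3 + 2*A/3 (F(A) = -(-5 + A*(-2))/3 = -(-5 - 2*A)/3 = 5/3 + 2*A/3)
m(t) = (-⅓ + 2*t/3)² (m(t) = (-2 + (5/3 + 2*t/3))² = (-⅓ + 2*t/3)²)
x(u, O) = O - (-1 + 2*u)²/9
h*(x(0, -12) + (W(-6, 5) - 1*75)) = -116*((-12 - (-1 + 2*0)²/9) + (-6 - 1*75)) = -116*((-12 - (-1 + 0)²/9) + (-6 - 75)) = -116*((-12 - ⅑*(-1)²) - 81) = -116*((-12 - ⅑*1) - 81) = -116*((-12 - ⅑) - 81) = -116*(-109/9 - 81) = -116*(-838/9) = 97208/9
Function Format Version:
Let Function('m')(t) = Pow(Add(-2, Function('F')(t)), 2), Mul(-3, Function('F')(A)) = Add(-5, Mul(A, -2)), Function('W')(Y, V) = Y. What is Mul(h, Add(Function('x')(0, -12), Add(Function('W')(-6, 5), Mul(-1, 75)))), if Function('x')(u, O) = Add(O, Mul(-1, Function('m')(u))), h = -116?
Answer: Rational(97208, 9) ≈ 10801.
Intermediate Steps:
Function('F')(A) = Add(Rational(5, 3), Mul(Rational(2, 3), A)) (Function('F')(A) = Mul(Rational(-1, 3), Add(-5, Mul(A, -2))) = Mul(Rational(-1, 3), Add(-5, Mul(-2, A))) = Add(Rational(5, 3), Mul(Rational(2, 3), A)))
Function('m')(t) = Pow(Add(Rational(-1, 3), Mul(Rational(2, 3), t)), 2) (Function('m')(t) = Pow(Add(-2, Add(Rational(5, 3), Mul(Rational(2, 3), t))), 2) = Pow(Add(Rational(-1, 3), Mul(Rational(2, 3), t)), 2))
Function('x')(u, O) = Add(O, Mul(Rational(-1, 9), Pow(Add(-1, Mul(2, u)), 2))) (Function('x')(u, O) = Add(O, Mul(-1, Mul(Rational(1, 9), Pow(Add(-1, Mul(2, u)), 2)))) = Add(O, Mul(Rational(-1, 9), Pow(Add(-1, Mul(2, u)), 2))))
Mul(h, Add(Function('x')(0, -12), Add(Function('W')(-6, 5), Mul(-1, 75)))) = Mul(-116, Add(Add(-12, Mul(Rational(-1, 9), Pow(Add(-1, Mul(2, 0)), 2))), Add(-6, Mul(-1, 75)))) = Mul(-116, Add(Add(-12, Mul(Rational(-1, 9), Pow(Add(-1, 0), 2))), Add(-6, -75))) = Mul(-116, Add(Add(-12, Mul(Rational(-1, 9), Pow(-1, 2))), -81)) = Mul(-116, Add(Add(-12, Mul(Rational(-1, 9), 1)), -81)) = Mul(-116, Add(Add(-12, Rational(-1, 9)), -81)) = Mul(-116, Add(Rational(-109, 9), -81)) = Mul(-116, Rational(-838, 9)) = Rational(97208, 9)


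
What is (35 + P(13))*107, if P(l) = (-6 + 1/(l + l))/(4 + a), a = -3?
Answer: 80785/26 ≈ 3107.1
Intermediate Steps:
P(l) = -6 + 1/(2*l) (P(l) = (-6 + 1/(l + l))/(4 - 3) = (-6 + 1/(2*l))/1 = (-6 + 1/(2*l))*1 = -6 + 1/(2*l))
(35 + P(13))*107 = (35 + (-6 + (½)/13))*107 = (35 + (-6 + (½)*(1/13)))*107 = (35 + (-6 + 1/26))*107 = (35 - 155/26)*107 = (755/26)*107 = 80785/26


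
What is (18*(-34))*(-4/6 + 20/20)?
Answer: -204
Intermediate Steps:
(18*(-34))*(-4/6 + 20/20) = -612*(-4*⅙ + 20*(1/20)) = -612*(-⅔ + 1) = -612*⅓ = -204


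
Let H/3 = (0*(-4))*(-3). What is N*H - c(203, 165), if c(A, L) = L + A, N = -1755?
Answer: -368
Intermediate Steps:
H = 0 (H = 3*((0*(-4))*(-3)) = 3*(0*(-3)) = 3*0 = 0)
c(A, L) = A + L
N*H - c(203, 165) = -1755*0 - (203 + 165) = 0 - 1*368 = 0 - 368 = -368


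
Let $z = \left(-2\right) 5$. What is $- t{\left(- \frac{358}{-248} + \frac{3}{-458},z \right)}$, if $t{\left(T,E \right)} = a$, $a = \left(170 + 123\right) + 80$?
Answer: $-373$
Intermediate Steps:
$a = 373$ ($a = 293 + 80 = 373$)
$z = -10$
$t{\left(T,E \right)} = 373$
$- t{\left(- \frac{358}{-248} + \frac{3}{-458},z \right)} = \left(-1\right) 373 = -373$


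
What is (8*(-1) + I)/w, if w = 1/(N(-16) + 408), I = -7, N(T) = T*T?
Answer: -9960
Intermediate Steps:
N(T) = T²
w = 1/664 (w = 1/((-16)² + 408) = 1/(256 + 408) = 1/664 ≈ 0.0015060)
(8*(-1) + I)/w = (8*(-1) - 7)/(1/664) = (-8 - 7)*664 = -15*664 = -9960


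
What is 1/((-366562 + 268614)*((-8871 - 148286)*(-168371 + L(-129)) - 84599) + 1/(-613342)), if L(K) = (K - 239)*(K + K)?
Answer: -613342/693241587633605887041 ≈ -8.8474e-16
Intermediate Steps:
L(K) = 2*K*(-239 + K) (L(K) = (-239 + K)*(2*K) = 2*K*(-239 + K))
1/((-366562 + 268614)*((-8871 - 148286)*(-168371 + L(-129)) - 84599) + 1/(-613342)) = 1/((-366562 + 268614)*((-8871 - 148286)*(-168371 + 2*(-129)*(-239 - 129)) - 84599) + 1/(-613342)) = 1/(-97948*(-157157*(-168371 + 2*(-129)*(-368)) - 84599) - 1/613342) = 1/(-97948*(-157157*(-168371 + 94944) - 84599) - 1/613342) = 1/(-97948*(-157157*(-73427) - 84599) - 1/613342) = 1/(-97948*(11539567039 - 84599) - 1/613342) = 1/(-97948*11539482440 - 1/613342) = 1/(-1130269226033120 - 1/613342) = 1/(-693241587633605887041/613342) = -613342/693241587633605887041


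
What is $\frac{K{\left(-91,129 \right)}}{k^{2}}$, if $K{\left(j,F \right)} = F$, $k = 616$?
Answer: $\frac{129}{379456} \approx 0.00033996$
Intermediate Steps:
$\frac{K{\left(-91,129 \right)}}{k^{2}} = \frac{129}{616^{2}} = \frac{129}{379456}$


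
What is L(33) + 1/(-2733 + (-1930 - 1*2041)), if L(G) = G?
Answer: 221231/6704 ≈ 33.000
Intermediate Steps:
L(33) + 1/(-2733 + (-1930 - 1*2041)) = 33 + 1/(-2733 + (-1930 - 1*2041)) = 33 + 1/(-2733 + (-1930 - 2041)) = 33 + 1/(-2733 - 3971) = 33 + 1/(-6704) = 33 - 1/6704 = 221231/6704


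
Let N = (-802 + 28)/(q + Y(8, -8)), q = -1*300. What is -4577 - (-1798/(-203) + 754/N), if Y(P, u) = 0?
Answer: -4404929/903 ≈ -4878.1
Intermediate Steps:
q = -300
N = 129/50 (N = (-802 + 28)/(-300 + 0) = -774/(-300) = -774*(-1/300) = 129/50 ≈ 2.5800)
-4577 - (-1798/(-203) + 754/N) = -4577 - (-1798/(-203) + 754/(129/50)) = -4577 - (-1798*(-1/203) + 754*(50/129)) = -4577 - (62/7 + 37700/129) = -4577 - 1*271898/903 = -4577 - 271898/903 = -4404929/903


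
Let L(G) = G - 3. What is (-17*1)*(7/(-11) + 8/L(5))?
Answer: -629/11 ≈ -57.182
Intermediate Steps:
L(G) = -3 + G
(-17*1)*(7/(-11) + 8/L(5)) = (-17*1)*(7/(-11) + 8/(-3 + 5)) = -17*(7*(-1/11) + 8/2) = -17*(-7/11 + 8*(½)) = -17*(-7/11 + 4) = -17*37/11 = -629/11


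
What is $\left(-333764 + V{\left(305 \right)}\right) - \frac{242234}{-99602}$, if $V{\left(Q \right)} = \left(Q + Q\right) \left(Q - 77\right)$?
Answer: $- \frac{9695336767}{49801} \approx -1.9468 \cdot 10^{5}$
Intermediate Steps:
$V{\left(Q \right)} = 2 Q \left(-77 + Q\right)$
$\left(-333764 + V{\left(305 \right)}\right) - \frac{242234}{-99602} = \left(-333764 + 2 \cdot 305 \left(-77 + 305\right)\right) - \frac{242234}{-99602} = \left(-333764 + 2 \cdot 305 \cdot 228\right) - - \frac{121117}{49801} = \left(-333764 + 139080\right) + \frac{121117}{49801} = -194684 + \frac{121117}{49801} = - \frac{9695336767}{49801}$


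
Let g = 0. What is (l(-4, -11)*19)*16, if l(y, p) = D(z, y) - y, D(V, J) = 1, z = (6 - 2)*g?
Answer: 1520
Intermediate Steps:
z = 0 (z = (6 - 2)*0 = 4*0 = 0)
l(y, p) = 1 - y
(l(-4, -11)*19)*16 = ((1 - 1*(-4))*19)*16 = ((1 + 4)*19)*16 = (5*19)*16 = 95*16 = 1520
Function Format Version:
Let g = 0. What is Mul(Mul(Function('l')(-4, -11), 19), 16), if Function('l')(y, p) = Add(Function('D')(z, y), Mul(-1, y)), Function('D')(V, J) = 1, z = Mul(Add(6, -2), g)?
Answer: 1520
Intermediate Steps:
z = 0 (z = Mul(Add(6, -2), 0) = Mul(4, 0) = 0)
Function('l')(y, p) = Add(1, Mul(-1, y))
Mul(Mul(Function('l')(-4, -11), 19), 16) = Mul(Mul(Add(1, Mul(-1, -4)), 19), 16) = Mul(Mul(Add(1, 4), 19), 16) = Mul(Mul(5, 19), 16) = Mul(95, 16) = 1520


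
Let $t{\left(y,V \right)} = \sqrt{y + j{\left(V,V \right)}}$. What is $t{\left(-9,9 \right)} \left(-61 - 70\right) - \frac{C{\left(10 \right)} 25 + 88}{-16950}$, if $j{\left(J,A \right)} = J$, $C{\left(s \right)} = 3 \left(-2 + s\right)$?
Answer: $\frac{344}{8475} \approx 0.04059$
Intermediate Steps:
$C{\left(s \right)} = -6 + 3 s$
$t{\left(y,V \right)} = \sqrt{V + y}$ ($t{\left(y,V \right)} = \sqrt{y + V} = \sqrt{V + y}$)
$t{\left(-9,9 \right)} \left(-61 - 70\right) - \frac{C{\left(10 \right)} 25 + 88}{-16950} = \sqrt{9 - 9} \left(-61 - 70\right) - \frac{\left(-6 + 3 \cdot 10\right) 25 + 88}{-16950} = \sqrt{0} \left(-61 - 70\right) - \left(\left(-6 + 30\right) 25 + 88\right) \left(- \frac{1}{16950}\right) = 0 \left(-131\right) - \left(24 \cdot 25 + 88\right) \left(- \frac{1}{16950}\right) = 0 - \left(600 + 88\right) \left(- \frac{1}{16950}\right) = 0 - 688 \left(- \frac{1}{16950}\right) = 0 - - \frac{344}{8475} = 0 + \frac{344}{8475} = \frac{344}{8475}$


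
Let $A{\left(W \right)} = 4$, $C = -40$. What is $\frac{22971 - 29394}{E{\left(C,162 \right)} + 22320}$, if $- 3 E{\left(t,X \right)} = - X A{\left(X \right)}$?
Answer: $- \frac{2141}{7512} \approx -0.28501$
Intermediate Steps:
$E{\left(t,X \right)} = \frac{4 X}{3}$ ($E{\left(t,X \right)} = - \frac{- X 4}{3} = - \frac{\left(-4\right) X}{3} = \frac{4 X}{3}$)
$\frac{22971 - 29394}{E{\left(C,162 \right)} + 22320} = \frac{22971 - 29394}{\frac{4}{3} \cdot 162 + 22320} = - \frac{6423}{216 + 22320} = - \frac{6423}{22536} = \left(-6423\right) \frac{1}{22536} = - \frac{2141}{7512}$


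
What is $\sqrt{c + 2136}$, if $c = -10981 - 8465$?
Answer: $i \sqrt{17310} \approx 131.57 i$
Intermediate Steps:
$c = -19446$
$\sqrt{c + 2136} = \sqrt{-19446 + 2136} = \sqrt{-17310} = i \sqrt{17310}$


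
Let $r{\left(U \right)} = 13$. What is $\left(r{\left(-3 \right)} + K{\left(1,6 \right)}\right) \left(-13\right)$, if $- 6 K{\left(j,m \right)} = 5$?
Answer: $- \frac{949}{6} \approx -158.17$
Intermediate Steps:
$K{\left(j,m \right)} = - \frac{5}{6}$ ($K{\left(j,m \right)} = \left(- \frac{1}{6}\right) 5 = - \frac{5}{6}$)
$\left(r{\left(-3 \right)} + K{\left(1,6 \right)}\right) \left(-13\right) = \left(13 - \frac{5}{6}\right) \left(-13\right) = \frac{73}{6} \left(-13\right) = - \frac{949}{6}$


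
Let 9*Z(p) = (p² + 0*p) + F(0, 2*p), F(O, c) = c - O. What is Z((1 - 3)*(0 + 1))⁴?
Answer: 0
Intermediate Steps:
Z(p) = p²/9 + 2*p/9 (Z(p) = ((p² + 0*p) + (2*p - 1*0))/9 = ((p² + 0) + (2*p + 0))/9 = (p² + 2*p)/9 = p²/9 + 2*p/9)
Z((1 - 3)*(0 + 1))⁴ = (((1 - 3)*(0 + 1))*(2 + (1 - 3)*(0 + 1))/9)⁴ = ((-2*1)*(2 - 2*1)/9)⁴ = ((⅑)*(-2)*(2 - 2))⁴ = ((⅑)*(-2)*0)⁴ = 0⁴ = 0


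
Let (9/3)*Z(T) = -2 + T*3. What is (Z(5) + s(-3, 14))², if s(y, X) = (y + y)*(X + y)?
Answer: 34225/9 ≈ 3802.8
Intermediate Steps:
Z(T) = -⅔ + T (Z(T) = (-2 + T*3)/3 = (-2 + 3*T)/3 = -⅔ + T)
s(y, X) = 2*y*(X + y) (s(y, X) = (2*y)*(X + y) = 2*y*(X + y))
(Z(5) + s(-3, 14))² = ((-⅔ + 5) + 2*(-3)*(14 - 3))² = (13/3 + 2*(-3)*11)² = (13/3 - 66)² = (-185/3)² = 34225/9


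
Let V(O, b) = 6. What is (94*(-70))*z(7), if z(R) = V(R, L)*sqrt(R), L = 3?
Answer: -39480*sqrt(7) ≈ -1.0445e+5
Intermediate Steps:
z(R) = 6*sqrt(R)
(94*(-70))*z(7) = (94*(-70))*(6*sqrt(7)) = -39480*sqrt(7)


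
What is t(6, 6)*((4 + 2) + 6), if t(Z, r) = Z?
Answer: 72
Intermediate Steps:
t(6, 6)*((4 + 2) + 6) = 6*((4 + 2) + 6) = 6*(6 + 6) = 6*12 = 72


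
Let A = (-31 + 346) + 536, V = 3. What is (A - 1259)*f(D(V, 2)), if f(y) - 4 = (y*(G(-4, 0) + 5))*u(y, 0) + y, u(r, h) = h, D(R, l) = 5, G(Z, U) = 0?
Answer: -3672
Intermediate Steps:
A = 851 (A = 315 + 536 = 851)
f(y) = 4 + y (f(y) = 4 + ((y*(0 + 5))*0 + y) = 4 + ((y*5)*0 + y) = 4 + ((5*y)*0 + y) = 4 + (0 + y) = 4 + y)
(A - 1259)*f(D(V, 2)) = (851 - 1259)*(4 + 5) = -408*9 = -3672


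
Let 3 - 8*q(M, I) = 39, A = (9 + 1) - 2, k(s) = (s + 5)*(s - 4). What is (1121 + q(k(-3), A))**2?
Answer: 4986289/4 ≈ 1.2466e+6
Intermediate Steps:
k(s) = (-4 + s)*(5 + s) (k(s) = (5 + s)*(-4 + s) = (-4 + s)*(5 + s))
A = 8 (A = 10 - 2 = 8)
q(M, I) = -9/2 (q(M, I) = 3/8 - 1/8*39 = 3/8 - 39/8 = -9/2)
(1121 + q(k(-3), A))**2 = (1121 - 9/2)**2 = (2233/2)**2 = 4986289/4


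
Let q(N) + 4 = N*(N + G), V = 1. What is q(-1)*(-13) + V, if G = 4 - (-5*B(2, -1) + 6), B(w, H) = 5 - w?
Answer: 209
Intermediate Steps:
G = 13 (G = 4 - (-5*(5 - 1*2) + 6) = 4 - (-5*(5 - 2) + 6) = 4 - (-5*3 + 6) = 4 - (-15 + 6) = 4 - 1*(-9) = 4 + 9 = 13)
q(N) = -4 + N*(13 + N) (q(N) = -4 + N*(N + 13) = -4 + N*(13 + N))
q(-1)*(-13) + V = (-4 + (-1)**2 + 13*(-1))*(-13) + 1 = (-4 + 1 - 13)*(-13) + 1 = -16*(-13) + 1 = 208 + 1 = 209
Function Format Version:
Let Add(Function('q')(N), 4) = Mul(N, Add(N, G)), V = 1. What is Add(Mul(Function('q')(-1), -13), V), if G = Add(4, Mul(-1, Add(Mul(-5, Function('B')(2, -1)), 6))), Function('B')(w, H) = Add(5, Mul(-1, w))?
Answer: 209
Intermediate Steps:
G = 13 (G = Add(4, Mul(-1, Add(Mul(-5, Add(5, Mul(-1, 2))), 6))) = Add(4, Mul(-1, Add(Mul(-5, Add(5, -2)), 6))) = Add(4, Mul(-1, Add(Mul(-5, 3), 6))) = Add(4, Mul(-1, Add(-15, 6))) = Add(4, Mul(-1, -9)) = Add(4, 9) = 13)
Function('q')(N) = Add(-4, Mul(N, Add(13, N))) (Function('q')(N) = Add(-4, Mul(N, Add(N, 13))) = Add(-4, Mul(N, Add(13, N))))
Add(Mul(Function('q')(-1), -13), V) = Add(Mul(Add(-4, Pow(-1, 2), Mul(13, -1)), -13), 1) = Add(Mul(Add(-4, 1, -13), -13), 1) = Add(Mul(-16, -13), 1) = Add(208, 1) = 209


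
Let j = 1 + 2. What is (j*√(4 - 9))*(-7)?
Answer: -21*I*√5 ≈ -46.957*I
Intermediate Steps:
j = 3
(j*√(4 - 9))*(-7) = (3*√(4 - 9))*(-7) = (3*√(-5))*(-7) = (3*(I*√5))*(-7) = (3*I*√5)*(-7) = -21*I*√5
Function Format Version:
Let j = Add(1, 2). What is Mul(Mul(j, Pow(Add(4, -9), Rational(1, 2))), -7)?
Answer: Mul(-21, I, Pow(5, Rational(1, 2))) ≈ Mul(-46.957, I)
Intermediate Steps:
j = 3
Mul(Mul(j, Pow(Add(4, -9), Rational(1, 2))), -7) = Mul(Mul(3, Pow(Add(4, -9), Rational(1, 2))), -7) = Mul(Mul(3, Pow(-5, Rational(1, 2))), -7) = Mul(Mul(3, Mul(I, Pow(5, Rational(1, 2)))), -7) = Mul(Mul(3, I, Pow(5, Rational(1, 2))), -7) = Mul(-21, I, Pow(5, Rational(1, 2)))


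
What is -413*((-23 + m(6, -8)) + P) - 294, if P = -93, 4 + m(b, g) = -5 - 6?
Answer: 53809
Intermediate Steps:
m(b, g) = -15 (m(b, g) = -4 + (-5 - 6) = -4 - 11 = -15)
-413*((-23 + m(6, -8)) + P) - 294 = -413*((-23 - 15) - 93) - 294 = -413*(-38 - 93) - 294 = -413*(-131) - 294 = 54103 - 294 = 53809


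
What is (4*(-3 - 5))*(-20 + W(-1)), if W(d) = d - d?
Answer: 640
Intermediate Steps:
W(d) = 0
(4*(-3 - 5))*(-20 + W(-1)) = (4*(-3 - 5))*(-20 + 0) = (4*(-8))*(-20) = -32*(-20) = 640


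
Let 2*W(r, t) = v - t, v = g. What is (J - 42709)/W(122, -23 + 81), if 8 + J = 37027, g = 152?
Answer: -5690/47 ≈ -121.06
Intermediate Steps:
v = 152
J = 37019 (J = -8 + 37027 = 37019)
W(r, t) = 76 - t/2 (W(r, t) = (152 - t)/2 = 76 - t/2)
(J - 42709)/W(122, -23 + 81) = (37019 - 42709)/(76 - (-23 + 81)/2) = -5690/(76 - ½*58) = -5690/(76 - 29) = -5690/47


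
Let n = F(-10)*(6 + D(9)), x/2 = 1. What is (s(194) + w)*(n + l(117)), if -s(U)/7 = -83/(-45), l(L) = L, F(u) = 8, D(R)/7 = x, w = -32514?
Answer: -405447947/45 ≈ -9.0100e+6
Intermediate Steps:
x = 2 (x = 2*1 = 2)
D(R) = 14 (D(R) = 7*2 = 14)
s(U) = -581/45 (s(U) = -(-581)/(-45) = -(-581)*(-1)/45 = -7*83/45 = -581/45)
n = 160 (n = 8*(6 + 14) = 8*20 = 160)
(s(194) + w)*(n + l(117)) = (-581/45 - 32514)*(160 + 117) = -1463711/45*277 = -405447947/45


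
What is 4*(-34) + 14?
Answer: -122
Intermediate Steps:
4*(-34) + 14 = -136 + 14 = -122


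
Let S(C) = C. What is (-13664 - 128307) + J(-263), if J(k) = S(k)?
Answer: -142234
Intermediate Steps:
J(k) = k
(-13664 - 128307) + J(-263) = (-13664 - 128307) - 263 = -141971 - 263 = -142234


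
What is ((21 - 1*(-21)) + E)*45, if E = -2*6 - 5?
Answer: 1125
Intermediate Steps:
E = -17 (E = -12 - 5 = -17)
((21 - 1*(-21)) + E)*45 = ((21 - 1*(-21)) - 17)*45 = ((21 + 21) - 17)*45 = (42 - 17)*45 = 25*45 = 1125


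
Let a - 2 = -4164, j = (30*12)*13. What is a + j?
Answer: 518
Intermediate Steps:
j = 4680 (j = 360*13 = 4680)
a = -4162 (a = 2 - 4164 = -4162)
a + j = -4162 + 4680 = 518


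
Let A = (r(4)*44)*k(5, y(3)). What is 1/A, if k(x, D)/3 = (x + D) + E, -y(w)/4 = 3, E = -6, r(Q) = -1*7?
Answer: 1/12012 ≈ 8.3250e-5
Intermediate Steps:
r(Q) = -7
y(w) = -12 (y(w) = -4*3 = -12)
k(x, D) = -18 + 3*D + 3*x (k(x, D) = 3*((x + D) - 6) = 3*((D + x) - 6) = 3*(-6 + D + x) = -18 + 3*D + 3*x)
A = 12012 (A = (-7*44)*(-18 + 3*(-12) + 3*5) = -308*(-18 - 36 + 15) = -308*(-39) = 12012)
1/A = 1/12012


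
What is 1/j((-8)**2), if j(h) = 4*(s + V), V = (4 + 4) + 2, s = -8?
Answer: 1/8 ≈ 0.12500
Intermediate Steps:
V = 10 (V = 8 + 2 = 10)
j(h) = 8 (j(h) = 4*(-8 + 10) = 4*2 = 8)
1/j((-8)**2) = 1/8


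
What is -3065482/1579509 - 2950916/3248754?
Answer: -2436665881612/855239363631 ≈ -2.8491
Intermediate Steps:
-3065482/1579509 - 2950916/3248754 = -3065482*1/1579509 - 2950916*1/3248754 = -3065482/1579509 - 1475458/1624377 = -2436665881612/855239363631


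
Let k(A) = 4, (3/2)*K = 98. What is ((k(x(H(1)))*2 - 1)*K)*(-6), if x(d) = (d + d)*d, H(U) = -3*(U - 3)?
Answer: -2744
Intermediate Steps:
K = 196/3 (K = (⅔)*98 = 196/3 ≈ 65.333)
H(U) = 9 - 3*U (H(U) = -3*(-3 + U) = 9 - 3*U)
x(d) = 2*d² (x(d) = (2*d)*d = 2*d²)
((k(x(H(1)))*2 - 1)*K)*(-6) = ((4*2 - 1)*(196/3))*(-6) = ((8 - 1)*(196/3))*(-6) = (7*(196/3))*(-6) = (1372/3)*(-6) = -2744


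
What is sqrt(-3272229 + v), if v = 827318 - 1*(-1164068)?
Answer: 29*I*sqrt(1523) ≈ 1131.7*I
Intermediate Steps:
v = 1991386 (v = 827318 + 1164068 = 1991386)
sqrt(-3272229 + v) = sqrt(-3272229 + 1991386) = sqrt(-1280843) = 29*I*sqrt(1523)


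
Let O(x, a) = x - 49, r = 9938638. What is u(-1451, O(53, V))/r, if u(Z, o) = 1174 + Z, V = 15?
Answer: -277/9938638 ≈ -2.7871e-5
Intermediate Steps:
O(x, a) = -49 + x
u(-1451, O(53, V))/r = (1174 - 1451)/9938638 = -277*1/9938638 = -277/9938638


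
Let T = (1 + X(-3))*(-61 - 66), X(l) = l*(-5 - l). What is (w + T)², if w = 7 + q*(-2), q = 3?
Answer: 788544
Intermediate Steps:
w = 1 (w = 7 + 3*(-2) = 7 - 6 = 1)
T = -889 (T = (1 - 1*(-3)*(5 - 3))*(-61 - 66) = (1 - 1*(-3)*2)*(-127) = (1 + 6)*(-127) = 7*(-127) = -889)
(w + T)² = (1 - 889)² = (-888)² = 788544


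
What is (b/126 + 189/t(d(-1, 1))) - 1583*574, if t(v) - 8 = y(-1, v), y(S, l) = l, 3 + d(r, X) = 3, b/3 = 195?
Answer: -50882369/56 ≈ -9.0861e+5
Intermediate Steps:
b = 585 (b = 3*195 = 585)
d(r, X) = 0 (d(r, X) = -3 + 3 = 0)
t(v) = 8 + v
(b/126 + 189/t(d(-1, 1))) - 1583*574 = (585/126 + 189/(8 + 0)) - 1583*574 = (585*(1/126) + 189/8) - 908642 = (65/14 + 189*(⅛)) - 908642 = (65/14 + 189/8) - 908642 = 1583/56 - 908642 = -50882369/56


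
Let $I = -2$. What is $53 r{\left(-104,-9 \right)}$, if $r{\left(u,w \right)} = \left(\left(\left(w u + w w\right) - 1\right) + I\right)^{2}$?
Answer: $54494388$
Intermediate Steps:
$r{\left(u,w \right)} = \left(-3 + w^{2} + u w\right)^{2}$ ($r{\left(u,w \right)} = \left(\left(\left(w u + w w\right) - 1\right) - 2\right)^{2} = \left(\left(\left(u w + w^{2}\right) - 1\right) - 2\right)^{2} = \left(\left(\left(w^{2} + u w\right) - 1\right) - 2\right)^{2} = \left(\left(-1 + w^{2} + u w\right) - 2\right)^{2} = \left(-3 + w^{2} + u w\right)^{2}$)
$53 r{\left(-104,-9 \right)} = 53 \left(-3 + \left(-9\right)^{2} - -936\right)^{2} = 53 \left(-3 + 81 + 936\right)^{2} = 53 \cdot 1014^{2} = 53 \cdot 1028196 = 54494388$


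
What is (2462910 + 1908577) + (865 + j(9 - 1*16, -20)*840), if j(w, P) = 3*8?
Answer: 4392512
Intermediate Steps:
j(w, P) = 24
(2462910 + 1908577) + (865 + j(9 - 1*16, -20)*840) = (2462910 + 1908577) + (865 + 24*840) = 4371487 + (865 + 20160) = 4371487 + 21025 = 4392512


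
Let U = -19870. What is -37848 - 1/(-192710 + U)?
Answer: -8045727839/212580 ≈ -37848.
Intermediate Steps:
-37848 - 1/(-192710 + U) = -37848 - 1/(-192710 - 19870) = -37848 - 1/(-212580) = -37848 - 1*(-1/212580) = -37848 + 1/212580 = -8045727839/212580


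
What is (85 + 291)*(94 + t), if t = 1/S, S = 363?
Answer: 12830248/363 ≈ 35345.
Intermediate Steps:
t = 1/363 ≈ 0.0027548
(85 + 291)*(94 + t) = (85 + 291)*(94 + 1/363) = 376*(34123/363) = 12830248/363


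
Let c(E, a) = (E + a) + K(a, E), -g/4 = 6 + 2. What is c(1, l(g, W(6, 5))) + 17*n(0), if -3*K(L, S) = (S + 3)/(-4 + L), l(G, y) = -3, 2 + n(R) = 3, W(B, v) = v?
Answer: 319/21 ≈ 15.190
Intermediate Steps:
g = -32 (g = -4*(6 + 2) = -4*8 = -32)
n(R) = 1 (n(R) = -2 + 3 = 1)
K(L, S) = -(3 + S)/(3*(-4 + L)) (K(L, S) = -(S + 3)/(3*(-4 + L)) = -(3 + S)/(3*(-4 + L)))
c(E, a) = E + a + (-3 - E)/(3*(-4 + a)) (c(E, a) = (E + a) + (-3 - E)/(3*(-4 + a)) = E + a + (-3 - E)/(3*(-4 + a)))
c(1, l(g, W(6, 5))) + 17*n(0) = (-1 - ⅓*1 + (-4 - 3)*(1 - 3))/(-4 - 3) + 17*1 = (-1 - ⅓ - 7*(-2))/(-7) + 17 = -(-1 - ⅓ + 14)/7 + 17 = -⅐*38/3 + 17 = -38/21 + 17 = 319/21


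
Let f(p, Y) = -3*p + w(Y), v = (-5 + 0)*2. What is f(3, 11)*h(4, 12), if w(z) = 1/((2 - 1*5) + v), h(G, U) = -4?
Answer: 472/13 ≈ 36.308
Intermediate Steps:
v = -10 (v = -5*2 = -10)
w(z) = -1/13 (w(z) = 1/((2 - 1*5) - 10) = 1/((2 - 5) - 10) = 1/(-3 - 10) = 1/(-13) = -1/13)
f(p, Y) = -1/13 - 3*p (f(p, Y) = -3*p - 1/13 = -1/13 - 3*p)
f(3, 11)*h(4, 12) = (-1/13 - 3*3)*(-4) = (-1/13 - 9)*(-4) = -118/13*(-4) = 472/13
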